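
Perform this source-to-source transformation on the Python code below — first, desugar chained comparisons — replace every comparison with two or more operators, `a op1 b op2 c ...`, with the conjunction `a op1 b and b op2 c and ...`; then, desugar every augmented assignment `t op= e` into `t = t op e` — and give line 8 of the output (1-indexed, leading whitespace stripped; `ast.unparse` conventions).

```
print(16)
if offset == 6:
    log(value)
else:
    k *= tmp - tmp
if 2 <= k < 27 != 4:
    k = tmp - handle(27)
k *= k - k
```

k = k * (k - k)

Transformed code:
print(16)
if offset == 6:
    log(value)
else:
    k = k * (tmp - tmp)
if 2 <= k and k < 27 and (27 != 4):
    k = tmp - handle(27)
k = k * (k - k)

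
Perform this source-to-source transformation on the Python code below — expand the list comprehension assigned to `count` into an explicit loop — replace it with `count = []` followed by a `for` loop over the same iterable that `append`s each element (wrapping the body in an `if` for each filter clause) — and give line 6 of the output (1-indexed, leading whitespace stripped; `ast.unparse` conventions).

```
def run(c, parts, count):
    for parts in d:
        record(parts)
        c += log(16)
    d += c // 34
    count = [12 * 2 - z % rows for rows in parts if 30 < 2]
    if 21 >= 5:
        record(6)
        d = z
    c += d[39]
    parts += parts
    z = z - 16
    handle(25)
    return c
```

count = []

Transformed code:
def run(c, parts, count):
    for parts in d:
        record(parts)
        c += log(16)
    d += c // 34
    count = []
    for rows in parts:
        if 30 < 2:
            count.append(12 * 2 - z % rows)
    if 21 >= 5:
        record(6)
        d = z
    c += d[39]
    parts += parts
    z = z - 16
    handle(25)
    return c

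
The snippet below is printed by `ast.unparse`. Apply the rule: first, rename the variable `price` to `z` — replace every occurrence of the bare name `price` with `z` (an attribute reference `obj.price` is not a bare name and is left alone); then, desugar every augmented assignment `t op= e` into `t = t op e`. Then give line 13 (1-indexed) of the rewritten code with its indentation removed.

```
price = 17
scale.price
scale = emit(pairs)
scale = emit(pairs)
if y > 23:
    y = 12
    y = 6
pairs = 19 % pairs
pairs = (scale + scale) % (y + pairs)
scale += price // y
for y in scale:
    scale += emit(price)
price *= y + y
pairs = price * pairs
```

Transformed code:
z = 17
scale.price
scale = emit(pairs)
scale = emit(pairs)
if y > 23:
    y = 12
    y = 6
pairs = 19 % pairs
pairs = (scale + scale) % (y + pairs)
scale = scale + z // y
for y in scale:
    scale = scale + emit(z)
z = z * (y + y)
pairs = z * pairs

z = z * (y + y)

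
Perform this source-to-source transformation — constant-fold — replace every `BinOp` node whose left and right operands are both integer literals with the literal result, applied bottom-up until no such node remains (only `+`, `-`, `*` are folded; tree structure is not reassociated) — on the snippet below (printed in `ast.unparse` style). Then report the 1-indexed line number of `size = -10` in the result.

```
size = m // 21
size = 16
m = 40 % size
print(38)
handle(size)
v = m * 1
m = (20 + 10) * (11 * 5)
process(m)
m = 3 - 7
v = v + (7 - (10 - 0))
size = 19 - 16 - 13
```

11

Transformed code:
size = m // 21
size = 16
m = 40 % size
print(38)
handle(size)
v = m * 1
m = 1650
process(m)
m = -4
v = v + -3
size = -10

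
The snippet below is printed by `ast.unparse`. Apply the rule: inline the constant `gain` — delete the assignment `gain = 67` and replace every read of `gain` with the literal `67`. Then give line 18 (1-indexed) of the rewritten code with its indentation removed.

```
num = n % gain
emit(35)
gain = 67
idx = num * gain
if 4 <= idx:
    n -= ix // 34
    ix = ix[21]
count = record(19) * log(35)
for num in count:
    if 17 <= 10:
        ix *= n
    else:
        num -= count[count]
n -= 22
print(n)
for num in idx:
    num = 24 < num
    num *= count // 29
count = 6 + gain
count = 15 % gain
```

count = 6 + 67

Transformed code:
num = n % 67
emit(35)
idx = num * 67
if 4 <= idx:
    n -= ix // 34
    ix = ix[21]
count = record(19) * log(35)
for num in count:
    if 17 <= 10:
        ix *= n
    else:
        num -= count[count]
n -= 22
print(n)
for num in idx:
    num = 24 < num
    num *= count // 29
count = 6 + 67
count = 15 % 67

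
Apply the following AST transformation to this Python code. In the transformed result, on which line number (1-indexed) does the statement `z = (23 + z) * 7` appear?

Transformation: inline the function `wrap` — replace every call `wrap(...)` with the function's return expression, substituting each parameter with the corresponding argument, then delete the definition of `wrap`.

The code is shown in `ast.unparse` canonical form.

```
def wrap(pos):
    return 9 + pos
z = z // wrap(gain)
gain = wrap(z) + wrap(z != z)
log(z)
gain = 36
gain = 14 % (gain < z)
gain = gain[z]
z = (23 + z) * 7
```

Transformed code:
z = z // (9 + gain)
gain = 9 + z + (9 + (z != z))
log(z)
gain = 36
gain = 14 % (gain < z)
gain = gain[z]
z = (23 + z) * 7

7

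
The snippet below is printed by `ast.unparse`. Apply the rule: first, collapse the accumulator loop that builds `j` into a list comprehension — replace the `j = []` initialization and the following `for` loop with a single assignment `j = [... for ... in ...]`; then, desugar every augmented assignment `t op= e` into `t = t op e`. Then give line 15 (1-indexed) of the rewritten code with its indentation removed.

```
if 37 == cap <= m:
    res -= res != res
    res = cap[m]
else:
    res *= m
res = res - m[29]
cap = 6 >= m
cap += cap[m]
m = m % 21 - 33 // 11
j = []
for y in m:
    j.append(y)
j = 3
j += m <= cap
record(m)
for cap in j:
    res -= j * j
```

Transformed code:
if 37 == cap <= m:
    res = res - (res != res)
    res = cap[m]
else:
    res = res * m
res = res - m[29]
cap = 6 >= m
cap = cap + cap[m]
m = m % 21 - 33 // 11
j = [y for y in m]
j = 3
j = j + (m <= cap)
record(m)
for cap in j:
    res = res - j * j

res = res - j * j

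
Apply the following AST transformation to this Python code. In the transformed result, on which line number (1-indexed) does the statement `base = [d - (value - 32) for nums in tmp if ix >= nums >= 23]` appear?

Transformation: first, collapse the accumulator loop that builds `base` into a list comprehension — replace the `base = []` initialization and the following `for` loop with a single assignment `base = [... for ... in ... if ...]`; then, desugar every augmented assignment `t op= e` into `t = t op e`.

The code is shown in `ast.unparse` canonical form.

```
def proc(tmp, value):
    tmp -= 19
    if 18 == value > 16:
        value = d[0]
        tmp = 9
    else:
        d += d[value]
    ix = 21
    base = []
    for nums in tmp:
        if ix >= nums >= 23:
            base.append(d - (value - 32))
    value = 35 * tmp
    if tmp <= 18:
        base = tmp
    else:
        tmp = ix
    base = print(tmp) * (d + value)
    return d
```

9

Transformed code:
def proc(tmp, value):
    tmp = tmp - 19
    if 18 == value > 16:
        value = d[0]
        tmp = 9
    else:
        d = d + d[value]
    ix = 21
    base = [d - (value - 32) for nums in tmp if ix >= nums >= 23]
    value = 35 * tmp
    if tmp <= 18:
        base = tmp
    else:
        tmp = ix
    base = print(tmp) * (d + value)
    return d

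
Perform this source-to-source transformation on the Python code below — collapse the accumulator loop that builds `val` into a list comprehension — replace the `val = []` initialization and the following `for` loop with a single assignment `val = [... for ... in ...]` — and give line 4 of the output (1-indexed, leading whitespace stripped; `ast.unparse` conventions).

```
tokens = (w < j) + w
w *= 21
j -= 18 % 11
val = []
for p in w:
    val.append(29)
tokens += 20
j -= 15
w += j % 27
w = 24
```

Transformed code:
tokens = (w < j) + w
w *= 21
j -= 18 % 11
val = [29 for p in w]
tokens += 20
j -= 15
w += j % 27
w = 24

val = [29 for p in w]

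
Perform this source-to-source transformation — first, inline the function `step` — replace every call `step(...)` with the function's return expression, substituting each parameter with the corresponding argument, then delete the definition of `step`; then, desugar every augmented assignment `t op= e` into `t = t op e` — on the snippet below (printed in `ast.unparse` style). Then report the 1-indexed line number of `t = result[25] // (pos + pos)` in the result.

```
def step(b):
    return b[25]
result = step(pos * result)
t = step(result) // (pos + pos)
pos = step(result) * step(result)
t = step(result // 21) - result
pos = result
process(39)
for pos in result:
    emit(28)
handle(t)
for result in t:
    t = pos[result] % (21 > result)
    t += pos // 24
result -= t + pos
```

Transformed code:
result = (pos * result)[25]
t = result[25] // (pos + pos)
pos = result[25] * result[25]
t = (result // 21)[25] - result
pos = result
process(39)
for pos in result:
    emit(28)
handle(t)
for result in t:
    t = pos[result] % (21 > result)
    t = t + pos // 24
result = result - (t + pos)

2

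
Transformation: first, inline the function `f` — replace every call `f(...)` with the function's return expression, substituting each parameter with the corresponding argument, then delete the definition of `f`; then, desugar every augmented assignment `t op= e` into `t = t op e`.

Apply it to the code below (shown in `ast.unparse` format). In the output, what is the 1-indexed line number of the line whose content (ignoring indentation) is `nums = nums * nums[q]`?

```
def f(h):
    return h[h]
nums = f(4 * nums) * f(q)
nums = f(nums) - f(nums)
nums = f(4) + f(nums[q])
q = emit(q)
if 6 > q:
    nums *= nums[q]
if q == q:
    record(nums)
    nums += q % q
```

Transformed code:
nums = (4 * nums)[4 * nums] * q[q]
nums = nums[nums] - nums[nums]
nums = 4[4] + nums[q][nums[q]]
q = emit(q)
if 6 > q:
    nums = nums * nums[q]
if q == q:
    record(nums)
    nums = nums + q % q

6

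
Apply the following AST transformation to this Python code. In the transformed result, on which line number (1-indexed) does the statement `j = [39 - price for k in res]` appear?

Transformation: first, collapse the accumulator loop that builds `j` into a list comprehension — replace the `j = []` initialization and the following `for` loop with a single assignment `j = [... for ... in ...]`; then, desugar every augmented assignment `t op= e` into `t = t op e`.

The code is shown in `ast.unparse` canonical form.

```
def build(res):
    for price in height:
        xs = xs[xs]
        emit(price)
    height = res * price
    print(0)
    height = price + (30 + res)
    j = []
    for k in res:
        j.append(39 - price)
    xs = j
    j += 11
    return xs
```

8

Transformed code:
def build(res):
    for price in height:
        xs = xs[xs]
        emit(price)
    height = res * price
    print(0)
    height = price + (30 + res)
    j = [39 - price for k in res]
    xs = j
    j = j + 11
    return xs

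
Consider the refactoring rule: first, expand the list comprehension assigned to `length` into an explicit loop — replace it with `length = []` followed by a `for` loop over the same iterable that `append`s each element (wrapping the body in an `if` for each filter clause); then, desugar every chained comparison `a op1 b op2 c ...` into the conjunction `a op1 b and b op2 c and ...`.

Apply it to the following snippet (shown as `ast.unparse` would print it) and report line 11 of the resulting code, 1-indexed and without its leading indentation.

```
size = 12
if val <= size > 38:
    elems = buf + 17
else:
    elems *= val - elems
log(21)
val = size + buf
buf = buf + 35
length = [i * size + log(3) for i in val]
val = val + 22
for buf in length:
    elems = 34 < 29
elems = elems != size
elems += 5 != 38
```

Transformed code:
size = 12
if val <= size and size > 38:
    elems = buf + 17
else:
    elems *= val - elems
log(21)
val = size + buf
buf = buf + 35
length = []
for i in val:
    length.append(i * size + log(3))
val = val + 22
for buf in length:
    elems = 34 < 29
elems = elems != size
elems += 5 != 38

length.append(i * size + log(3))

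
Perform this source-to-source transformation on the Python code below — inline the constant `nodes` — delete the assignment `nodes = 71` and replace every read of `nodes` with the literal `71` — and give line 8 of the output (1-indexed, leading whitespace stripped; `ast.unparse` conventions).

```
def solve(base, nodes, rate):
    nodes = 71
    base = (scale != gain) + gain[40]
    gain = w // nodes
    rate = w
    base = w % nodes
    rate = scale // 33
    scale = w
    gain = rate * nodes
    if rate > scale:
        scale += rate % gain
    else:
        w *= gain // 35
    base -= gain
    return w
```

gain = rate * 71

Transformed code:
def solve(base, nodes, rate):
    base = (scale != gain) + gain[40]
    gain = w // 71
    rate = w
    base = w % 71
    rate = scale // 33
    scale = w
    gain = rate * 71
    if rate > scale:
        scale += rate % gain
    else:
        w *= gain // 35
    base -= gain
    return w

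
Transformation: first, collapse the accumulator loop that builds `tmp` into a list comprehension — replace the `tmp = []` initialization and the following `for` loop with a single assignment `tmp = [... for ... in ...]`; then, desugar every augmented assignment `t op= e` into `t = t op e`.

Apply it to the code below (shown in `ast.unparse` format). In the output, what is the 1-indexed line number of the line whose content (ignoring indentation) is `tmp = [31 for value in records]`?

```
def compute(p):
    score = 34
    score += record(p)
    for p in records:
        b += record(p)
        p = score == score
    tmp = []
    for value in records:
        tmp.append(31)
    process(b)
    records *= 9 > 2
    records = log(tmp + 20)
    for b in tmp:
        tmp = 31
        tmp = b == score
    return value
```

Transformed code:
def compute(p):
    score = 34
    score = score + record(p)
    for p in records:
        b = b + record(p)
        p = score == score
    tmp = [31 for value in records]
    process(b)
    records = records * (9 > 2)
    records = log(tmp + 20)
    for b in tmp:
        tmp = 31
        tmp = b == score
    return value

7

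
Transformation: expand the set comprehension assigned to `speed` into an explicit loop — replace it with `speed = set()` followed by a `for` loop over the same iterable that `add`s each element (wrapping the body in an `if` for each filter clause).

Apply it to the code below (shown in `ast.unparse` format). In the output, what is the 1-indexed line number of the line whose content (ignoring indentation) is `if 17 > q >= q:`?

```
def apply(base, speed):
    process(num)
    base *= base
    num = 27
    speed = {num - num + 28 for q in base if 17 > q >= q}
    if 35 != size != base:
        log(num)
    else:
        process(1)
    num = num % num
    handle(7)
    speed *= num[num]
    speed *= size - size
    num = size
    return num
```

7

Transformed code:
def apply(base, speed):
    process(num)
    base *= base
    num = 27
    speed = set()
    for q in base:
        if 17 > q >= q:
            speed.add(num - num + 28)
    if 35 != size != base:
        log(num)
    else:
        process(1)
    num = num % num
    handle(7)
    speed *= num[num]
    speed *= size - size
    num = size
    return num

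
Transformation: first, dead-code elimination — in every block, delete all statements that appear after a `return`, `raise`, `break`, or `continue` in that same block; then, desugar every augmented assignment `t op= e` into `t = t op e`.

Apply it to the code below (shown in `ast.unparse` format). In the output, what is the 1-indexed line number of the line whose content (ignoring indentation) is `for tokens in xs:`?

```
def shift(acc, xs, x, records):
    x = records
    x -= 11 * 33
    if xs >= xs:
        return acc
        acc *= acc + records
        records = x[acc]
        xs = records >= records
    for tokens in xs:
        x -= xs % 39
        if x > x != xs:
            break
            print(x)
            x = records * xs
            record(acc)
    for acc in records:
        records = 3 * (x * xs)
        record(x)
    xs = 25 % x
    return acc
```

6

Transformed code:
def shift(acc, xs, x, records):
    x = records
    x = x - 11 * 33
    if xs >= xs:
        return acc
    for tokens in xs:
        x = x - xs % 39
        if x > x != xs:
            break
    for acc in records:
        records = 3 * (x * xs)
        record(x)
    xs = 25 % x
    return acc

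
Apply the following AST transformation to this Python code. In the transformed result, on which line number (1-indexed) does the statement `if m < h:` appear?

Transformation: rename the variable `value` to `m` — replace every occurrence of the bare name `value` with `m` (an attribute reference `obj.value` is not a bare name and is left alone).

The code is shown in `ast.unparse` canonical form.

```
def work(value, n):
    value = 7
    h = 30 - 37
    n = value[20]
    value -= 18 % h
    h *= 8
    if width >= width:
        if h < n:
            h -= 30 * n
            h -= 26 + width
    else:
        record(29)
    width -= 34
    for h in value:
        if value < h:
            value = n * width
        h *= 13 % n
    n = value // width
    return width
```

Transformed code:
def work(m, n):
    m = 7
    h = 30 - 37
    n = m[20]
    m -= 18 % h
    h *= 8
    if width >= width:
        if h < n:
            h -= 30 * n
            h -= 26 + width
    else:
        record(29)
    width -= 34
    for h in m:
        if m < h:
            m = n * width
        h *= 13 % n
    n = m // width
    return width

15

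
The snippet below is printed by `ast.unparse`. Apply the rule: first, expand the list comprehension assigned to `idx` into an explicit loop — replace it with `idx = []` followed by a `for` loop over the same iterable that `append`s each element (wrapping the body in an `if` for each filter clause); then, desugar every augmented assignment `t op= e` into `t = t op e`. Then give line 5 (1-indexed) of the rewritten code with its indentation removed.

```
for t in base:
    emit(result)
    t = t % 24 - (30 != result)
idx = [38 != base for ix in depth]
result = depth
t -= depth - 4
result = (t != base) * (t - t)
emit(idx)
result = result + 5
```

for ix in depth:

Transformed code:
for t in base:
    emit(result)
    t = t % 24 - (30 != result)
idx = []
for ix in depth:
    idx.append(38 != base)
result = depth
t = t - (depth - 4)
result = (t != base) * (t - t)
emit(idx)
result = result + 5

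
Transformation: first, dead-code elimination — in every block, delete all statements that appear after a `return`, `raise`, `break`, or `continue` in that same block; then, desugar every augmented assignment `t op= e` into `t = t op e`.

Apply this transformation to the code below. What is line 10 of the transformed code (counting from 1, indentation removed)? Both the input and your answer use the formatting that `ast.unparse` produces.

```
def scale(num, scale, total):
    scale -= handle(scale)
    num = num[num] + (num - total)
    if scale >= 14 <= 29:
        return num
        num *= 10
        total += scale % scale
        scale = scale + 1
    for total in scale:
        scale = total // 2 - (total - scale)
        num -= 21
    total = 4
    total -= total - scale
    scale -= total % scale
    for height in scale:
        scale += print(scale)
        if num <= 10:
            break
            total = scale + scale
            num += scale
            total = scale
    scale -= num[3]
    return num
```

Transformed code:
def scale(num, scale, total):
    scale = scale - handle(scale)
    num = num[num] + (num - total)
    if scale >= 14 <= 29:
        return num
    for total in scale:
        scale = total // 2 - (total - scale)
        num = num - 21
    total = 4
    total = total - (total - scale)
    scale = scale - total % scale
    for height in scale:
        scale = scale + print(scale)
        if num <= 10:
            break
    scale = scale - num[3]
    return num

total = total - (total - scale)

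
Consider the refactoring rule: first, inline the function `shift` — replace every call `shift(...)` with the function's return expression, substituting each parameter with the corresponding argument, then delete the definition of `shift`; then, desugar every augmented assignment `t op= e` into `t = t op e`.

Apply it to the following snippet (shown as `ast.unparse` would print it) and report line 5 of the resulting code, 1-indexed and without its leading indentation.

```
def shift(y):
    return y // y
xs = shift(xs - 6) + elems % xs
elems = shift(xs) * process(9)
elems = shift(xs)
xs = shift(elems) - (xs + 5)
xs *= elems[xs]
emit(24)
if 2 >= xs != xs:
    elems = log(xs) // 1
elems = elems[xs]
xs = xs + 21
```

xs = xs * elems[xs]

Transformed code:
xs = (xs - 6) // (xs - 6) + elems % xs
elems = xs // xs * process(9)
elems = xs // xs
xs = elems // elems - (xs + 5)
xs = xs * elems[xs]
emit(24)
if 2 >= xs != xs:
    elems = log(xs) // 1
elems = elems[xs]
xs = xs + 21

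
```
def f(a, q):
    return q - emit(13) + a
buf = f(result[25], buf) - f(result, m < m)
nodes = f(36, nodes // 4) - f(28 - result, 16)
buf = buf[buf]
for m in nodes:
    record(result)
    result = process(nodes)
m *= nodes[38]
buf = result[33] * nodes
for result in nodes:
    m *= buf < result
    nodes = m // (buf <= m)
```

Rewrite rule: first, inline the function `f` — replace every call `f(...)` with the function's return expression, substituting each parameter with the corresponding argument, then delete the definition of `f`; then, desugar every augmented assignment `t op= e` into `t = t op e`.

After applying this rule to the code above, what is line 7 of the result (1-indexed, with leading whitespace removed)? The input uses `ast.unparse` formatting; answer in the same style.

Transformed code:
buf = buf - emit(13) + result[25] - ((m < m) - emit(13) + result)
nodes = nodes // 4 - emit(13) + 36 - (16 - emit(13) + (28 - result))
buf = buf[buf]
for m in nodes:
    record(result)
    result = process(nodes)
m = m * nodes[38]
buf = result[33] * nodes
for result in nodes:
    m = m * (buf < result)
    nodes = m // (buf <= m)

m = m * nodes[38]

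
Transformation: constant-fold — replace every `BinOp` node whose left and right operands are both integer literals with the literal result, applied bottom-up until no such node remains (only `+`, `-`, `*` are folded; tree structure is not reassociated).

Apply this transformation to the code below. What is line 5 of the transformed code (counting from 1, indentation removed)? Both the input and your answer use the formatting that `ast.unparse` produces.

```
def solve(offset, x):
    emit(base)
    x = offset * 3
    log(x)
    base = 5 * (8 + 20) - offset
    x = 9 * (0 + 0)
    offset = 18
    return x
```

base = 140 - offset

Transformed code:
def solve(offset, x):
    emit(base)
    x = offset * 3
    log(x)
    base = 140 - offset
    x = 0
    offset = 18
    return x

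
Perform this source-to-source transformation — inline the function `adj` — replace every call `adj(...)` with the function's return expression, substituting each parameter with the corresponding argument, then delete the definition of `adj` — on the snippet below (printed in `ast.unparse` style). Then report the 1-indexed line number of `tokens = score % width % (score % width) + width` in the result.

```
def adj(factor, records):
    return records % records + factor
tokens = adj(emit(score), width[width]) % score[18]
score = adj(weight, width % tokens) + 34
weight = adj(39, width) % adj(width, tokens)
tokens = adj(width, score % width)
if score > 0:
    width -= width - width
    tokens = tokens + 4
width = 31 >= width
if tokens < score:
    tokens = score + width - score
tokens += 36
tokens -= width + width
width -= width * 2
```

4

Transformed code:
tokens = (width[width] % width[width] + emit(score)) % score[18]
score = width % tokens % (width % tokens) + weight + 34
weight = (width % width + 39) % (tokens % tokens + width)
tokens = score % width % (score % width) + width
if score > 0:
    width -= width - width
    tokens = tokens + 4
width = 31 >= width
if tokens < score:
    tokens = score + width - score
tokens += 36
tokens -= width + width
width -= width * 2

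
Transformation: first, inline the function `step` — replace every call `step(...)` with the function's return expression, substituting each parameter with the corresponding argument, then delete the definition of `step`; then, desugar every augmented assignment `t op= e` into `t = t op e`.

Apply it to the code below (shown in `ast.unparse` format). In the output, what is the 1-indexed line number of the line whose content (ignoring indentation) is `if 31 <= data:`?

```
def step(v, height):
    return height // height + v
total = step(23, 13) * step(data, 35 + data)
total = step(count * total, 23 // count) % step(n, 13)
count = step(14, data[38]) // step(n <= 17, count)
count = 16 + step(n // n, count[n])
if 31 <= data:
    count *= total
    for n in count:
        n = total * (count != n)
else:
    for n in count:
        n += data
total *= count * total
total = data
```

5

Transformed code:
total = (13 // 13 + 23) * ((35 + data) // (35 + data) + data)
total = (23 // count // (23 // count) + count * total) % (13 // 13 + n)
count = (data[38] // data[38] + 14) // (count // count + (n <= 17))
count = 16 + (count[n] // count[n] + n // n)
if 31 <= data:
    count = count * total
    for n in count:
        n = total * (count != n)
else:
    for n in count:
        n = n + data
total = total * (count * total)
total = data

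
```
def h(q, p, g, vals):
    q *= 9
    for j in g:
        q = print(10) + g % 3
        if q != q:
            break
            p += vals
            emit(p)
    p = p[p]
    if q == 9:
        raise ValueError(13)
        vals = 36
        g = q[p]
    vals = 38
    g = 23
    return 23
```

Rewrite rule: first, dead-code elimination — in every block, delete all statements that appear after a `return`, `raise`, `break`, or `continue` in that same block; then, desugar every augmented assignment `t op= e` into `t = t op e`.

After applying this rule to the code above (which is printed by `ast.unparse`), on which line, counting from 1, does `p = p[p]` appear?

Transformed code:
def h(q, p, g, vals):
    q = q * 9
    for j in g:
        q = print(10) + g % 3
        if q != q:
            break
    p = p[p]
    if q == 9:
        raise ValueError(13)
    vals = 38
    g = 23
    return 23

7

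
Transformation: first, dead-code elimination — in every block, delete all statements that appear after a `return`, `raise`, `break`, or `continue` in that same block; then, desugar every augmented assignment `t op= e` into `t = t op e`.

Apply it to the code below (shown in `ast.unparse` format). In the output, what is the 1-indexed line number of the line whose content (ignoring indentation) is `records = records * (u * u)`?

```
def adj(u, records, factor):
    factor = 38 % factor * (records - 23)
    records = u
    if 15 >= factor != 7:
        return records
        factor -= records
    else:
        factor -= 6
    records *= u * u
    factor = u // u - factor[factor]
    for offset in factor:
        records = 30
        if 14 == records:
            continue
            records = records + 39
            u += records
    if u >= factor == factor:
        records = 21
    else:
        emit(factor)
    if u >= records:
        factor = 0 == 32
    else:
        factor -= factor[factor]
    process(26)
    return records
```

8

Transformed code:
def adj(u, records, factor):
    factor = 38 % factor * (records - 23)
    records = u
    if 15 >= factor != 7:
        return records
    else:
        factor = factor - 6
    records = records * (u * u)
    factor = u // u - factor[factor]
    for offset in factor:
        records = 30
        if 14 == records:
            continue
    if u >= factor == factor:
        records = 21
    else:
        emit(factor)
    if u >= records:
        factor = 0 == 32
    else:
        factor = factor - factor[factor]
    process(26)
    return records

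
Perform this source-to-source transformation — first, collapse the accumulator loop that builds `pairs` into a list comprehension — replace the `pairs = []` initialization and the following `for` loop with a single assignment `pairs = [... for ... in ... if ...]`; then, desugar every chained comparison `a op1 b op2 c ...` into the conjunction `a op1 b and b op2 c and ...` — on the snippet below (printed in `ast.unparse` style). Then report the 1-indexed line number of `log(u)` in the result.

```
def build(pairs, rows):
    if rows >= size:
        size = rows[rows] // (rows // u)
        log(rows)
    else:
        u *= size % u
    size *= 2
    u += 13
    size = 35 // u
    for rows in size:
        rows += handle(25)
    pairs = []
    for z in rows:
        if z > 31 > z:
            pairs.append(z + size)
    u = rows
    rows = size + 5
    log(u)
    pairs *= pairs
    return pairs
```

Transformed code:
def build(pairs, rows):
    if rows >= size:
        size = rows[rows] // (rows // u)
        log(rows)
    else:
        u *= size % u
    size *= 2
    u += 13
    size = 35 // u
    for rows in size:
        rows += handle(25)
    pairs = [z + size for z in rows if z > 31 and 31 > z]
    u = rows
    rows = size + 5
    log(u)
    pairs *= pairs
    return pairs

15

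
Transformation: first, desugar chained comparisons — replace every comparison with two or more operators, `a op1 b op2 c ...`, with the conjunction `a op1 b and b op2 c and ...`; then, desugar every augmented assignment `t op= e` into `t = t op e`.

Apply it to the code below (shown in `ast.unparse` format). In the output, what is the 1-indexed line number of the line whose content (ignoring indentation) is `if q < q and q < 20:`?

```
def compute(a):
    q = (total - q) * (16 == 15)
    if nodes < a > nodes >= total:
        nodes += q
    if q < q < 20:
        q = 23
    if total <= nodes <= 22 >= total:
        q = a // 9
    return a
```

5

Transformed code:
def compute(a):
    q = (total - q) * (16 == 15)
    if nodes < a and a > nodes and (nodes >= total):
        nodes = nodes + q
    if q < q and q < 20:
        q = 23
    if total <= nodes and nodes <= 22 and (22 >= total):
        q = a // 9
    return a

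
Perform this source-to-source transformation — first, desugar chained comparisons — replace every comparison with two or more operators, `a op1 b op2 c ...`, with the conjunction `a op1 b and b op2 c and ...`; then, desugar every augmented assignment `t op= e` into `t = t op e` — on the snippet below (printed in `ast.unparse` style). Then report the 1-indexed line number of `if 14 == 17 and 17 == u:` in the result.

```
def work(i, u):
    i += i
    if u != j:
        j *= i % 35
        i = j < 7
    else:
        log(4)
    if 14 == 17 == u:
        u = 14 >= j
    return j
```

8

Transformed code:
def work(i, u):
    i = i + i
    if u != j:
        j = j * (i % 35)
        i = j < 7
    else:
        log(4)
    if 14 == 17 and 17 == u:
        u = 14 >= j
    return j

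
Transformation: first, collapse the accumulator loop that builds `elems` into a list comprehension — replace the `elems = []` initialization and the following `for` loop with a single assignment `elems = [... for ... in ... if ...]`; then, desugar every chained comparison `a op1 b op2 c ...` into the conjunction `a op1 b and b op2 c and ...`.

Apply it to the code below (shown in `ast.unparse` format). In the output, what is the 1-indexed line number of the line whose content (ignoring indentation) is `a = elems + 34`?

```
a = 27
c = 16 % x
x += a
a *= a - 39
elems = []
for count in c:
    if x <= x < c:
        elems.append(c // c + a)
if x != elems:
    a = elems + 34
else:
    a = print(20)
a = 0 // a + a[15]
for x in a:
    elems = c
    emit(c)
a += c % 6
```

7

Transformed code:
a = 27
c = 16 % x
x += a
a *= a - 39
elems = [c // c + a for count in c if x <= x and x < c]
if x != elems:
    a = elems + 34
else:
    a = print(20)
a = 0 // a + a[15]
for x in a:
    elems = c
    emit(c)
a += c % 6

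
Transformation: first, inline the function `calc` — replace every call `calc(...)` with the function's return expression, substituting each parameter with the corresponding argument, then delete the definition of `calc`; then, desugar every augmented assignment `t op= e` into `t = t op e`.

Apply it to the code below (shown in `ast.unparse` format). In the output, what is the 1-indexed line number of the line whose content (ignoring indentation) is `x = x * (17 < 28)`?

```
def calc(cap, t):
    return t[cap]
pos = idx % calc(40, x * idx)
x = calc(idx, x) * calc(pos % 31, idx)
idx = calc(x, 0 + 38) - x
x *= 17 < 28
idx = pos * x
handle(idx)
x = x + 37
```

4

Transformed code:
pos = idx % (x * idx)[40]
x = x[idx] * idx[pos % 31]
idx = (0 + 38)[x] - x
x = x * (17 < 28)
idx = pos * x
handle(idx)
x = x + 37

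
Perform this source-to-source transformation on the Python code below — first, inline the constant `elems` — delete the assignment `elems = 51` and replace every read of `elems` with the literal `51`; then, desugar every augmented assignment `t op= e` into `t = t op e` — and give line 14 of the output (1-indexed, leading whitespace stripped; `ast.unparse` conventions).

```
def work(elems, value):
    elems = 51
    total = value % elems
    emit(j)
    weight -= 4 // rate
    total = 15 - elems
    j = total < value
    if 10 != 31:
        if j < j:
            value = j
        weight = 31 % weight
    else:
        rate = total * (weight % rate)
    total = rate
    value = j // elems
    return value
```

value = j // 51

Transformed code:
def work(elems, value):
    total = value % 51
    emit(j)
    weight = weight - 4 // rate
    total = 15 - 51
    j = total < value
    if 10 != 31:
        if j < j:
            value = j
        weight = 31 % weight
    else:
        rate = total * (weight % rate)
    total = rate
    value = j // 51
    return value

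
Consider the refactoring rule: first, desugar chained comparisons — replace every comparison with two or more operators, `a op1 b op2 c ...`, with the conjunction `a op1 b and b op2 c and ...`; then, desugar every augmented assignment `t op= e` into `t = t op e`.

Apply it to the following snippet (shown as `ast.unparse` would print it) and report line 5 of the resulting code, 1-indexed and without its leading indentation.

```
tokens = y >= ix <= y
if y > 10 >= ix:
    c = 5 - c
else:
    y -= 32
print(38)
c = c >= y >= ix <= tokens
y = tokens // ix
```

Transformed code:
tokens = y >= ix and ix <= y
if y > 10 and 10 >= ix:
    c = 5 - c
else:
    y = y - 32
print(38)
c = c >= y and y >= ix and (ix <= tokens)
y = tokens // ix

y = y - 32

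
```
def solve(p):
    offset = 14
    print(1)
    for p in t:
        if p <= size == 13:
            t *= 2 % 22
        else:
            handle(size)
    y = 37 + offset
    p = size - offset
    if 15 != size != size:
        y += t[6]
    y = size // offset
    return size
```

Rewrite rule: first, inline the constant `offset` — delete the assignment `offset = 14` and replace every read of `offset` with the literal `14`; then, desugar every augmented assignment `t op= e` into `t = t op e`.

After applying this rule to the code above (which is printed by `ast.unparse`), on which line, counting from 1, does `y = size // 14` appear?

Transformed code:
def solve(p):
    print(1)
    for p in t:
        if p <= size == 13:
            t = t * (2 % 22)
        else:
            handle(size)
    y = 37 + 14
    p = size - 14
    if 15 != size != size:
        y = y + t[6]
    y = size // 14
    return size

12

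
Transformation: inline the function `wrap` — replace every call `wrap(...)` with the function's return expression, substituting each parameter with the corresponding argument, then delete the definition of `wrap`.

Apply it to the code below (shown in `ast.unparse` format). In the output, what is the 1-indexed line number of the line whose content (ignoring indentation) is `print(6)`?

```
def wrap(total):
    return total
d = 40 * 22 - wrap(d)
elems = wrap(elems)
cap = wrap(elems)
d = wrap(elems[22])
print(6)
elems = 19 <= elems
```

Transformed code:
d = 40 * 22 - d
elems = elems
cap = elems
d = elems[22]
print(6)
elems = 19 <= elems

5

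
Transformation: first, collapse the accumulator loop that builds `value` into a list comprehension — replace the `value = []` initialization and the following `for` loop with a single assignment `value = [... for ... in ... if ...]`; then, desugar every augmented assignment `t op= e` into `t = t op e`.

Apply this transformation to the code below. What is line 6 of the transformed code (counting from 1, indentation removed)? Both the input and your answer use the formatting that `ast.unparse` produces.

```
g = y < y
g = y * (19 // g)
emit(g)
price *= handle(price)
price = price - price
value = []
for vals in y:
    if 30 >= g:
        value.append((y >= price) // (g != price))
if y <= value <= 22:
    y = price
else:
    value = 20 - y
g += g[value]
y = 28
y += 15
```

Transformed code:
g = y < y
g = y * (19 // g)
emit(g)
price = price * handle(price)
price = price - price
value = [(y >= price) // (g != price) for vals in y if 30 >= g]
if y <= value <= 22:
    y = price
else:
    value = 20 - y
g = g + g[value]
y = 28
y = y + 15

value = [(y >= price) // (g != price) for vals in y if 30 >= g]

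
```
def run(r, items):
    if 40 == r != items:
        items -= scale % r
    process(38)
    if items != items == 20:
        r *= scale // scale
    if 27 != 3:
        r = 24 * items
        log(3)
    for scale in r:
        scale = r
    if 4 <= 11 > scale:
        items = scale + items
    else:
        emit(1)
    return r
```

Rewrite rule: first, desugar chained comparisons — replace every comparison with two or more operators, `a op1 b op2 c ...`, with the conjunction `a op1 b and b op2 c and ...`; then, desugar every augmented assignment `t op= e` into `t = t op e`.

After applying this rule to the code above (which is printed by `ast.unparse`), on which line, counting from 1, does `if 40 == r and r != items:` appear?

2

Transformed code:
def run(r, items):
    if 40 == r and r != items:
        items = items - scale % r
    process(38)
    if items != items and items == 20:
        r = r * (scale // scale)
    if 27 != 3:
        r = 24 * items
        log(3)
    for scale in r:
        scale = r
    if 4 <= 11 and 11 > scale:
        items = scale + items
    else:
        emit(1)
    return r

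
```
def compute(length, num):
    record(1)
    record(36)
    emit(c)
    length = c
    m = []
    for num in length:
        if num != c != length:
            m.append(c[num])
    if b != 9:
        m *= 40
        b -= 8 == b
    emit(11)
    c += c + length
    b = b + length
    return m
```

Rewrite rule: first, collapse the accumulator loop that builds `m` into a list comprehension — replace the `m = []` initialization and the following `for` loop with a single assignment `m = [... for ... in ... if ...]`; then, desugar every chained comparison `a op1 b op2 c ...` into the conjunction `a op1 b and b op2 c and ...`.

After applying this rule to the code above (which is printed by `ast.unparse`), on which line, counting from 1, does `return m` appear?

Transformed code:
def compute(length, num):
    record(1)
    record(36)
    emit(c)
    length = c
    m = [c[num] for num in length if num != c and c != length]
    if b != 9:
        m *= 40
        b -= 8 == b
    emit(11)
    c += c + length
    b = b + length
    return m

13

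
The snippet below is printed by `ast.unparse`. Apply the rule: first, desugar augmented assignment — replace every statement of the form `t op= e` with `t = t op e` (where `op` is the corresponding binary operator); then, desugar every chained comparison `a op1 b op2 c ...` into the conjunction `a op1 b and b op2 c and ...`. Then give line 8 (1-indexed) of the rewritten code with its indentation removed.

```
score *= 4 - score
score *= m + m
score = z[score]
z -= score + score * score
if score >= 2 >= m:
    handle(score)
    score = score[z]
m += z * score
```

m = m + z * score

Transformed code:
score = score * (4 - score)
score = score * (m + m)
score = z[score]
z = z - (score + score * score)
if score >= 2 and 2 >= m:
    handle(score)
    score = score[z]
m = m + z * score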